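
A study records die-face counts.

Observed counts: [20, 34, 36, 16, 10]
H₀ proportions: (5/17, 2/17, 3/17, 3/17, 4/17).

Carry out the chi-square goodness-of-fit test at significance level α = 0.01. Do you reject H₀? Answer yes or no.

n = 116; E_i = n·p_i = [34.12, 13.65, 20.47, 20.47, 27.29]
χ² = (20−34.12)²/34.12 + (34−13.65)²/13.65 + (36−20.47)²/20.47 + (16−20.47)²/20.47 + (10−27.29)²/27.29 = 59.9109
df = 4
p-value (upper-tail) = 0.00000
At α=0.01: p < α → reject H₀

reject H₀: yes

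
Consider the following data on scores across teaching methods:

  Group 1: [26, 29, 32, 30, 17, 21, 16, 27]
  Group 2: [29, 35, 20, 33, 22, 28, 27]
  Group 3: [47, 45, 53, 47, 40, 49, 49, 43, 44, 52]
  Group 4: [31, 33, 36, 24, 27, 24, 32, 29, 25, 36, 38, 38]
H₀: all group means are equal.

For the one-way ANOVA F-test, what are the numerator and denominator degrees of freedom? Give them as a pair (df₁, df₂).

degrees of freedom = [3, 33]

k = 4 groups, N = 37 total
df = (k−1, N−k) = (4−1, 37−4) = (3, 33)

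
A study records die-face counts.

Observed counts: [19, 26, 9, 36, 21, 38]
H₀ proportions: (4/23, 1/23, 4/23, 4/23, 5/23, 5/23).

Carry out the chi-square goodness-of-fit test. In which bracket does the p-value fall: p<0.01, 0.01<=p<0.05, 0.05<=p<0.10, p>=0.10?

n = 149; E_i = n·p_i = [25.91, 6.48, 25.91, 25.91, 32.39, 32.39]
χ² = (19−25.91)²/25.91 + (26−6.48)²/6.48 + (9−25.91)²/25.91 + (36−25.91)²/25.91 + (21−32.39)²/32.39 + (38−32.39)²/32.39 = 80.6141
df = 5
p-value (upper-tail) = 0.00000
→ bracket: p<0.01

p-value bracket: p<0.01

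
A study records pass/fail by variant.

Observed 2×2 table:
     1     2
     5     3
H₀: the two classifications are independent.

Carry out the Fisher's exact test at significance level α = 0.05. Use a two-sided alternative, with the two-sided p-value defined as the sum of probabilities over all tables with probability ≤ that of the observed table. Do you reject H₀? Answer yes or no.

reject H₀: no

Margins: r₁=3, r₂=8, c₁=6, c₂=5, n=11
p_obs = C(3,1)·C(8,5)/C(11,6); sum pmf over tables with pmf ≤ p_obs
p-value (two-sided) = 0.54545
At α=0.05: p ≥ α → fail to reject H₀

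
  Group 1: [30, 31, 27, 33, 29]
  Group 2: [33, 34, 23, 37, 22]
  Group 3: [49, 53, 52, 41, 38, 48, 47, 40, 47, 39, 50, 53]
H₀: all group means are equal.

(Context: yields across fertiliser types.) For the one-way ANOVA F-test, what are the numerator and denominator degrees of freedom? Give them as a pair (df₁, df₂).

degrees of freedom = [2, 19]

k = 3 groups, N = 22 total
df = (k−1, N−k) = (3−1, 22−3) = (2, 19)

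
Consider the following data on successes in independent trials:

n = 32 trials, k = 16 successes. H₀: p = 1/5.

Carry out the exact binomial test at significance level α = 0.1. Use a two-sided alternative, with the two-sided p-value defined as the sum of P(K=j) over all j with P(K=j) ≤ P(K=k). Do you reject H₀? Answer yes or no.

reject H₀: yes

Exact binomial: n=32, k=16, p₀=1/5=0.2000
P(X=j) = C(n,j)·p₀^j·(1−p₀)^(n−j); p = Σ P(X=j) over j with P(X=j) ≤ P(X=16)
p-value (two-sided) = 0.00014
At α=0.1: p < α → reject H₀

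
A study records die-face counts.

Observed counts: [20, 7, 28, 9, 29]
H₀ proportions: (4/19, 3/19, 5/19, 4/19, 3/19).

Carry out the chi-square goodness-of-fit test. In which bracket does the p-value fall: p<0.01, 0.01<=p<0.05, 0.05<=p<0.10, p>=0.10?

n = 93; E_i = n·p_i = [19.58, 14.68, 24.47, 19.58, 14.68]
χ² = (20−19.58)²/19.58 + (7−14.68)²/14.68 + (28−24.47)²/24.47 + (9−19.58)²/19.58 + (29−14.68)²/14.68 = 24.2109
df = 4
p-value (upper-tail) = 0.00007
→ bracket: p<0.01

p-value bracket: p<0.01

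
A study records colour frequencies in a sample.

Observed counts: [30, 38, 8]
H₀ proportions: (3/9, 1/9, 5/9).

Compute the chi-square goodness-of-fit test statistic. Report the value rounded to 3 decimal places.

test statistic = 132.042

n = 76; E_i = n·p_i = [25.33, 8.44, 42.22]
χ² = (30−25.33)²/25.33 + (38−8.44)²/8.44 + (8−42.22)²/42.22 = 132.0421
df = 2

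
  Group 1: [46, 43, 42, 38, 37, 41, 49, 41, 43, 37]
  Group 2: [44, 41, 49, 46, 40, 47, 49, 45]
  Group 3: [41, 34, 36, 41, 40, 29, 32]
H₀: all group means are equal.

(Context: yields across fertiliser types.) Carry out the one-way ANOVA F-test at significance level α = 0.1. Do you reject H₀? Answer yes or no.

reject H₀: yes

Group means [41.70, 45.12, 36.14], grand mean 41.240
SSB = Σnᵢ(x̄ᵢ−x̄)² = 304.728; SSW = ΣΣ(x−x̄ᵢ)² = 347.832
MSB = 304.728/2 = 152.3639; MSW = 347.832/22 = 15.8106
F = MSB/MSW = 9.6369
df = (2, 22)
p-value (upper-tail) = 0.00099
At α=0.1: p < α → reject H₀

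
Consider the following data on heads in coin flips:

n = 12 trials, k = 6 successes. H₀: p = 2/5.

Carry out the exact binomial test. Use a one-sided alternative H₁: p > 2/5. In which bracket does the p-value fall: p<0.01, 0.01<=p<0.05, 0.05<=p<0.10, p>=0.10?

Exact binomial: n=12, k=6, p₀=2/5=0.4000
P(X≥6) from Σ C(n,i)·p₀^i·(1−p₀)^(n−i)
p-value (one-sided, H₁ greater) = 0.33479
→ bracket: p>=0.10

p-value bracket: p>=0.10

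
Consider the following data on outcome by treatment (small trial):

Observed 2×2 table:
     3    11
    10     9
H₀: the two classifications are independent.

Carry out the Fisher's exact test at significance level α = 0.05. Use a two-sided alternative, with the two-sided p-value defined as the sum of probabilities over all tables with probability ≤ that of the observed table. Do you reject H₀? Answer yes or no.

Margins: r₁=14, r₂=19, c₁=13, c₂=20, n=33
p_obs = C(14,3)·C(19,10)/C(33,13); sum pmf over tables with pmf ≤ p_obs
p-value (two-sided) = 0.08729
At α=0.05: p ≥ α → fail to reject H₀

reject H₀: no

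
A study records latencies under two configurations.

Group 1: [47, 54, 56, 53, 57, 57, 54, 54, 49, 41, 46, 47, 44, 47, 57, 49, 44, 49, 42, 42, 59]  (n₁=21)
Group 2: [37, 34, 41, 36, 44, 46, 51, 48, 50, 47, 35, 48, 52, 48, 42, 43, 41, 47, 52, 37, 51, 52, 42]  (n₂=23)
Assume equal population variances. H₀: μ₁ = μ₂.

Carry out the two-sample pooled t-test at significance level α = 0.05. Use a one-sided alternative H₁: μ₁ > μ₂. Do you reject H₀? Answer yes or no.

reject H₀: yes

x̄₁=49.905, s₁=5.691, n₁=21
x̄₂=44.522, s₂=5.877, n₂=23
s_p² = [20·5.691² + 22·5.877²]/42 = 33.5131
SE = √(s_p²·(1/21+1/23)) = 1.7473
t = (49.905−44.522)/1.7473 = 3.0808
df = 42
p-value (one-sided, H₁ greater) = 0.00182
At α=0.05: p < α → reject H₀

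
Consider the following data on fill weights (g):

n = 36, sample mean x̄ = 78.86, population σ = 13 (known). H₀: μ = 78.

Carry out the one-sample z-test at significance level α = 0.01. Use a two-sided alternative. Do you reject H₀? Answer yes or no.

SE = σ/√n = 13/√36 = 2.1667
z = (x̄−μ₀)/SE = (78.86−78)/2.1667 = 0.3969
p-value (two-sided) = 0.69142
At α=0.01: p ≥ α → fail to reject H₀

reject H₀: no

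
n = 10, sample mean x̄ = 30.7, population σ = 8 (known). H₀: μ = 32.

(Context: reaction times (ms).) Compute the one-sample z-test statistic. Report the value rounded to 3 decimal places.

test statistic = -0.514

SE = σ/√n = 8/√10 = 2.5298
z = (x̄−μ₀)/SE = (30.7−32)/2.5298 = -0.5139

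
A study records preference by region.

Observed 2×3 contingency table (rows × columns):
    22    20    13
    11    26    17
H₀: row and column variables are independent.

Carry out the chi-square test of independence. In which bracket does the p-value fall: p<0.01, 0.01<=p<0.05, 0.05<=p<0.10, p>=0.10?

p-value bracket: 0.05<=p<0.10

Row totals [55, 54], col totals [33, 46, 30], n=109
χ² = (22−16.65)²/16.65 + (20−23.21)²/23.21 + (13−15.14)²/15.14 + (11−16.35)²/16.35 + (26−22.79)²/22.79 + (17−14.86)²/14.86 = 4.9739
df = 2
p-value (upper-tail) = 0.08317
→ bracket: 0.05<=p<0.10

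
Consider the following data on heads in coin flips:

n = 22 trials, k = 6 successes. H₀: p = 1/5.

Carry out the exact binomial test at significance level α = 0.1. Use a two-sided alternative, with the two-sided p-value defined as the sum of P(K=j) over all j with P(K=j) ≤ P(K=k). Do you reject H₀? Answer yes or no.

reject H₀: no

Exact binomial: n=22, k=6, p₀=1/5=0.2000
P(X=j) = C(n,j)·p₀^j·(1−p₀)^(n−j); p = Σ P(X=j) over j with P(X=j) ≤ P(X=6)
p-value (two-sided) = 0.42185
At α=0.1: p ≥ α → fail to reject H₀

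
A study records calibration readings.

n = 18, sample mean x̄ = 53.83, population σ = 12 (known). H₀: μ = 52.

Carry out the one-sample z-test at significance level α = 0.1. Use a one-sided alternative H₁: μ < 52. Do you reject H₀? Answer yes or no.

reject H₀: no

SE = σ/√n = 12/√18 = 2.8284
z = (x̄−μ₀)/SE = (53.83−52)/2.8284 = 0.6470
p-value (one-sided, H₁ less) = 0.74118
At α=0.1: p ≥ α → fail to reject H₀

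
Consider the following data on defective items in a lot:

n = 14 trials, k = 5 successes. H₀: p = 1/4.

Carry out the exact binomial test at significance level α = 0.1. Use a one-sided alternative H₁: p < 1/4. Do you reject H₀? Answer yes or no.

Exact binomial: n=14, k=5, p₀=1/4=0.2500
P(X≤5) from Σ C(n,i)·p₀^i·(1−p₀)^(n−i)
p-value (one-sided, H₁ less) = 0.88833
At α=0.1: p ≥ α → fail to reject H₀

reject H₀: no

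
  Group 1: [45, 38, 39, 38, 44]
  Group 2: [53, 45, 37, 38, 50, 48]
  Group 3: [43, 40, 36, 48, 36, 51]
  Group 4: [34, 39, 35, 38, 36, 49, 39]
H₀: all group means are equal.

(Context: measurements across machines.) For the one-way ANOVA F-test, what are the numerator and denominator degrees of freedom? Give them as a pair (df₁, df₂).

degrees of freedom = [3, 20]

k = 4 groups, N = 24 total
df = (k−1, N−k) = (4−1, 24−4) = (3, 20)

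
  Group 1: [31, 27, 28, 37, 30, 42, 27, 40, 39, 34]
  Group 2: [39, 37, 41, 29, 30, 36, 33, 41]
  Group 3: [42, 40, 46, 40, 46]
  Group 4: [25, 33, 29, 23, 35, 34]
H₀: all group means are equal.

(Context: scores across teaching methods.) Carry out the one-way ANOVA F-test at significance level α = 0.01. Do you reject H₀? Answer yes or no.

Group means [33.50, 35.75, 42.80, 29.83], grand mean 34.966
SSB = Σnᵢ(x̄ᵢ−x̄)² = 491.332; SSW = ΣΣ(x−x̄ᵢ)² = 605.633
MSB = 491.332/3 = 163.7774; MSW = 605.633/25 = 24.2253
F = MSB/MSW = 6.7606
df = (3, 25)
p-value (upper-tail) = 0.00171
At α=0.01: p < α → reject H₀

reject H₀: yes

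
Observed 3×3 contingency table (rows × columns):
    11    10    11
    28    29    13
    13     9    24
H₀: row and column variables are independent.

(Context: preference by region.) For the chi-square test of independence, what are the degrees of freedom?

degrees of freedom = 4

df = (r−1)(c−1) = (3−1)·(3−1) = 4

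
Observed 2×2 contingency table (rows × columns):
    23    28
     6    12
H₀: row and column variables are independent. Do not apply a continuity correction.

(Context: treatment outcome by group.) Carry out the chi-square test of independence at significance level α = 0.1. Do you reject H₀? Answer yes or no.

Row totals [51, 18], col totals [29, 40], n=69
χ² = (23−21.43)²/21.43 + (28−29.57)²/29.57 + (6−7.57)²/7.57 + (12−10.43)²/10.43 = 0.7558
df = 1
p-value (upper-tail) = 0.38465
At α=0.1: p ≥ α → fail to reject H₀

reject H₀: no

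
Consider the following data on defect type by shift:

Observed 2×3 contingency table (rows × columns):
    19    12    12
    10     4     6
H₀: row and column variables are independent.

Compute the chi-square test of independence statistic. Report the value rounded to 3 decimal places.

test statistic = 0.457

Row totals [43, 20], col totals [29, 16, 18], n=63
χ² = (19−19.79)²/19.79 + (12−10.92)²/10.92 + (12−12.29)²/12.29 + (10−9.21)²/9.21 + (4−5.08)²/5.08 + (6−5.71)²/5.71 = 0.4572
df = 2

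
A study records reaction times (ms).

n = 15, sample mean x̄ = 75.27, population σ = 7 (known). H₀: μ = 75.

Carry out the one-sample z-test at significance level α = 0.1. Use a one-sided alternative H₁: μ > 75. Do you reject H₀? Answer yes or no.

SE = σ/√n = 7/√15 = 1.8074
z = (x̄−μ₀)/SE = (75.27−75)/1.8074 = 0.1494
p-value (one-sided, H₁ greater) = 0.44062
At α=0.1: p ≥ α → fail to reject H₀

reject H₀: no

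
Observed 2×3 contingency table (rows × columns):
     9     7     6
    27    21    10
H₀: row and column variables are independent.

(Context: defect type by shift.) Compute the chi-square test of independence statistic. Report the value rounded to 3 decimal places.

Row totals [22, 58], col totals [36, 28, 16], n=80
χ² = (9−9.90)²/9.90 + (7−7.70)²/7.70 + (6−4.40)²/4.40 + (27−26.10)²/26.10 + (21−20.30)²/20.30 + (10−11.60)²/11.60 = 1.0031
df = 2

test statistic = 1.003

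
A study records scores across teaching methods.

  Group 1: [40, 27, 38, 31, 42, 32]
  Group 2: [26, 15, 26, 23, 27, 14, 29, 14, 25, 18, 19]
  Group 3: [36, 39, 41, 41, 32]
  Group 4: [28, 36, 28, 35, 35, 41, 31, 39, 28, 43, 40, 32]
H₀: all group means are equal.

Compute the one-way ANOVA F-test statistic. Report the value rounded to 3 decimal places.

Group means [35.00, 21.45, 37.80, 34.67], grand mean 30.912
SSB = Σnᵢ(x̄ᵢ−x̄)² = 1490.541; SSW = ΣΣ(x−x̄ᵢ)² = 858.194
MSB = 1490.541/3 = 496.8471; MSW = 858.194/30 = 28.6065
F = MSB/MSW = 17.3684
df = (3, 30)

test statistic = 17.368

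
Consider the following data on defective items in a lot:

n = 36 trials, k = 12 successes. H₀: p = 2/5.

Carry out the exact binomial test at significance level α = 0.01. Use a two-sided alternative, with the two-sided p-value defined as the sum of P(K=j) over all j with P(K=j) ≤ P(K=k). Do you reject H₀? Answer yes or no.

Exact binomial: n=36, k=12, p₀=2/5=0.4000
P(X=j) = C(n,j)·p₀^j·(1−p₀)^(n−j); p = Σ P(X=j) over j with P(X=j) ≤ P(X=12)
p-value (two-sided) = 0.49750
At α=0.01: p ≥ α → fail to reject H₀

reject H₀: no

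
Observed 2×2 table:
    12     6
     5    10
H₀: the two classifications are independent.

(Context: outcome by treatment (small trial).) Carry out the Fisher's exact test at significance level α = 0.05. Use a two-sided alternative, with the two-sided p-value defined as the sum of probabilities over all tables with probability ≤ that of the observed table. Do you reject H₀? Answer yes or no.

Margins: r₁=18, r₂=15, c₁=17, c₂=16, n=33
p_obs = C(18,12)·C(15,5)/C(33,17); sum pmf over tables with pmf ≤ p_obs
p-value (two-sided) = 0.08441
At α=0.05: p ≥ α → fail to reject H₀

reject H₀: no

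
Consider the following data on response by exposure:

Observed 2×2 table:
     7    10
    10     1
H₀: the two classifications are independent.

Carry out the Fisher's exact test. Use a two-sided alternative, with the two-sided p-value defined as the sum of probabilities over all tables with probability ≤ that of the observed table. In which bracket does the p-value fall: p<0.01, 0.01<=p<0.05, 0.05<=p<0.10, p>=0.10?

p-value bracket: 0.01<=p<0.05

Margins: r₁=17, r₂=11, c₁=17, c₂=11, n=28
p_obs = C(17,7)·C(11,10)/C(28,17); sum pmf over tables with pmf ≤ p_obs
p-value (two-sided) = 0.01612
→ bracket: 0.01<=p<0.05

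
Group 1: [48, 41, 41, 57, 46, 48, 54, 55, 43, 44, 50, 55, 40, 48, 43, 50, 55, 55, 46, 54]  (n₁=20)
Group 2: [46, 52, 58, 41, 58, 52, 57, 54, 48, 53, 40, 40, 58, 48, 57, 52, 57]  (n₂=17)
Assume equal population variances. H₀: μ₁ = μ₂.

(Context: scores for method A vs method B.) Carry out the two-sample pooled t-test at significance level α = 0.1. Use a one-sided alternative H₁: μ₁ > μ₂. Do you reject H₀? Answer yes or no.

x̄₁=48.650, s₁=5.547, n₁=20
x̄₂=51.235, s₂=6.399, n₂=17
s_p² = [19·5.547² + 16·6.399²]/35 = 35.4174
SE = √(s_p²·(1/20+1/17)) = 1.9632
t = (48.650−51.235)/1.9632 = -1.3169
df = 35
p-value (one-sided, H₁ greater) = 0.90178
At α=0.1: p ≥ α → fail to reject H₀

reject H₀: no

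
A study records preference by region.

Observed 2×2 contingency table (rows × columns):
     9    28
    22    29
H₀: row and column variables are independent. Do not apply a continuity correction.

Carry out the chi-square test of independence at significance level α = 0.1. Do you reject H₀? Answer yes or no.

Row totals [37, 51], col totals [31, 57], n=88
χ² = (9−13.03)²/13.03 + (28−23.97)²/23.97 + (22−17.97)²/17.97 + (29−33.03)²/33.03 = 3.3261
df = 1
p-value (upper-tail) = 0.06819
At α=0.1: p < α → reject H₀

reject H₀: yes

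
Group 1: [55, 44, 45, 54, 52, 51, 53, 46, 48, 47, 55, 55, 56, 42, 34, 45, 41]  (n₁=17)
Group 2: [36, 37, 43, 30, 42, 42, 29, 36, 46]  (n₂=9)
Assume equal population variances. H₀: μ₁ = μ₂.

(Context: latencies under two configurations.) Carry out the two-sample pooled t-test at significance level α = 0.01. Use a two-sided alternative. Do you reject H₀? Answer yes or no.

reject H₀: yes

x̄₁=48.412, s₁=6.195, n₁=17
x̄₂=37.889, s₂=5.862, n₂=9
s_p² = [16·6.195² + 8·5.862²]/24 = 37.0419
SE = √(s_p²·(1/17+1/9)) = 2.5089
t = (48.412−37.889)/2.5089 = 4.1942
df = 24
p-value (two-sided) = 0.00032
At α=0.01: p < α → reject H₀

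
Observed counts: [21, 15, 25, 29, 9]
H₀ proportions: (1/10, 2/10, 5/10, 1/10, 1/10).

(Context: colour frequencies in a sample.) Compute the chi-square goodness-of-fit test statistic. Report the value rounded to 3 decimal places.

n = 99; E_i = n·p_i = [9.90, 19.80, 49.50, 9.90, 9.90]
χ² = (21−9.90)²/9.90 + (15−19.80)²/19.80 + (25−49.50)²/49.50 + (29−9.90)²/9.90 + (9−9.90)²/9.90 = 62.6667
df = 4

test statistic = 62.667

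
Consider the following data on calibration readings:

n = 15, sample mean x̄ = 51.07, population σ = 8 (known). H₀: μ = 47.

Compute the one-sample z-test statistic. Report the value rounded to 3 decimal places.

SE = σ/√n = 8/√15 = 2.0656
z = (x̄−μ₀)/SE = (51.07−47)/2.0656 = 1.9704

test statistic = 1.970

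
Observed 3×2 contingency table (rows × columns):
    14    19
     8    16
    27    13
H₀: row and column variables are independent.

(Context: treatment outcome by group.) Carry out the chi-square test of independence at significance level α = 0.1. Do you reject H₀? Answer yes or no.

Row totals [33, 24, 40], col totals [49, 48], n=97
χ² = (14−16.67)²/16.67 + (19−16.33)²/16.33 + (8−12.12)²/12.12 + (16−11.88)²/11.88 + (27−20.21)²/20.21 + (13−19.79)²/19.79 = 8.3148
df = 2
p-value (upper-tail) = 0.01565
At α=0.1: p < α → reject H₀

reject H₀: yes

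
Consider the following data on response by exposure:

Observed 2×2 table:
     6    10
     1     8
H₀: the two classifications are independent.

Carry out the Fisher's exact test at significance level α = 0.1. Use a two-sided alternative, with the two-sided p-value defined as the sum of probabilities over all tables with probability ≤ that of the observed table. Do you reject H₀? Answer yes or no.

reject H₀: no

Margins: r₁=16, r₂=9, c₁=7, c₂=18, n=25
p_obs = C(16,6)·C(9,1)/C(25,7); sum pmf over tables with pmf ≤ p_obs
p-value (two-sided) = 0.35484
At α=0.1: p ≥ α → fail to reject H₀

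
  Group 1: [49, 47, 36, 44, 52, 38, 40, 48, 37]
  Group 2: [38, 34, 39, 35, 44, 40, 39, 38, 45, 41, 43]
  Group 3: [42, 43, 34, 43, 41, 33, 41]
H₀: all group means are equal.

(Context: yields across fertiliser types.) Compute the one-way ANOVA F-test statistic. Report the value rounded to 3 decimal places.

test statistic = 2.098

Group means [43.44, 39.64, 39.57], grand mean 40.889
SSB = Σnᵢ(x̄ᵢ−x̄)² = 88.185; SSW = ΣΣ(x−x̄ᵢ)² = 504.482
MSB = 88.185/2 = 44.0924; MSW = 504.482/24 = 21.0201
F = MSB/MSW = 2.0976
df = (2, 24)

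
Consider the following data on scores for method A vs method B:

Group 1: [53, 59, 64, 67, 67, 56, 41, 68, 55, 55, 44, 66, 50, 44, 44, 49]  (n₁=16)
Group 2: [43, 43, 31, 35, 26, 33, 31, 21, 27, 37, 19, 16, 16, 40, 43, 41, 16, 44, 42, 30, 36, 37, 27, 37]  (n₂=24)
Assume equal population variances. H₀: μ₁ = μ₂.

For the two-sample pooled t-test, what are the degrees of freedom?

df = n₁ + n₂ − 2 = 16 + 24 − 2 = 38

degrees of freedom = 38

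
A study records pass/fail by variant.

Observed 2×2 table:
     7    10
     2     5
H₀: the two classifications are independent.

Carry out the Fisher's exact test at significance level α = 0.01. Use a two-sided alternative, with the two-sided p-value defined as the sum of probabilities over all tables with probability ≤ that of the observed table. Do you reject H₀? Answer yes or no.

Margins: r₁=17, r₂=7, c₁=9, c₂=15, n=24
p_obs = C(17,7)·C(7,2)/C(24,9); sum pmf over tables with pmf ≤ p_obs
p-value (two-sided) = 0.66871
At α=0.01: p ≥ α → fail to reject H₀

reject H₀: no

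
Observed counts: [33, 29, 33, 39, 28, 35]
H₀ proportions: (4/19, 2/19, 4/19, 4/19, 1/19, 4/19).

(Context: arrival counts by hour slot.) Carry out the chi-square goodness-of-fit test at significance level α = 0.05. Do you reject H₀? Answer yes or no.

n = 197; E_i = n·p_i = [41.47, 20.74, 41.47, 41.47, 10.37, 41.47]
χ² = (33−41.47)²/41.47 + (29−20.74)²/20.74 + (33−41.47)²/41.47 + (39−41.47)²/41.47 + (28−10.37)²/10.37 + (35−41.47)²/41.47 = 37.8959
df = 5
p-value (upper-tail) = 0.00000
At α=0.05: p < α → reject H₀

reject H₀: yes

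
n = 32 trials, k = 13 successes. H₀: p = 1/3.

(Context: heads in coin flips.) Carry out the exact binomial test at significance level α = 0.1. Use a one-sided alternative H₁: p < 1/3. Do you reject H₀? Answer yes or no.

Exact binomial: n=32, k=13, p₀=1/3=0.3333
P(X≤13) from Σ C(n,i)·p₀^i·(1−p₀)^(n−i)
p-value (one-sided, H₁ less) = 0.85564
At α=0.1: p ≥ α → fail to reject H₀

reject H₀: no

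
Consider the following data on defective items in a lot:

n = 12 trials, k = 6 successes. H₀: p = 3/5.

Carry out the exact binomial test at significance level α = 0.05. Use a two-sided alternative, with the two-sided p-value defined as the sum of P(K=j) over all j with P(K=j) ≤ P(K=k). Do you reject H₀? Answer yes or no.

Exact binomial: n=12, k=6, p₀=3/5=0.6000
P(X=j) = C(n,j)·p₀^j·(1−p₀)^(n−j); p = Σ P(X=j) over j with P(X=j) ≤ P(X=6)
p-value (two-sided) = 0.56013
At α=0.05: p ≥ α → fail to reject H₀

reject H₀: no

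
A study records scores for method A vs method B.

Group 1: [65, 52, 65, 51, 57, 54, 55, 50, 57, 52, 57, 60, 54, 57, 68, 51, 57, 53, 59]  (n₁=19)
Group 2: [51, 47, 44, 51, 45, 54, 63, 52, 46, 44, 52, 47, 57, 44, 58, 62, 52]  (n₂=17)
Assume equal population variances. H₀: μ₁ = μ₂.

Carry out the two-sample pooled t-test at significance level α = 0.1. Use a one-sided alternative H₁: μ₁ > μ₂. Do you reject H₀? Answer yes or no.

reject H₀: yes

x̄₁=56.526, s₁=5.092, n₁=19
x̄₂=51.118, s₂=6.133, n₂=17
s_p² = [18·5.092² + 16·6.133²]/34 = 31.4265
SE = √(s_p²·(1/19+1/17)) = 1.8715
t = (56.526−51.118)/1.8715 = 2.8900
df = 34
p-value (one-sided, H₁ greater) = 0.00333
At α=0.1: p < α → reject H₀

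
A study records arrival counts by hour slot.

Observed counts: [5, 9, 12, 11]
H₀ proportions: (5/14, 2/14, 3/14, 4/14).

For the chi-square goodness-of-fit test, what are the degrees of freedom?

df = k − 1 = 4 − 1 = 3

degrees of freedom = 3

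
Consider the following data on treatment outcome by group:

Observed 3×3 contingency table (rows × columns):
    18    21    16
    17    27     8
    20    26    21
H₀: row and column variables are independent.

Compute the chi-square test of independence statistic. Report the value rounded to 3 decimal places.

test statistic = 4.856

Row totals [55, 52, 67], col totals [55, 74, 45], n=174
χ² = (18−17.39)²/17.39 + (21−23.39)²/23.39 + (16−14.22)²/14.22 + (17−16.44)²/16.44 + (27−22.11)²/22.11 + (8−13.45)²/13.45 + (20−21.18)²/21.18 + (26−28.49)²/28.49 + (21−17.33)²/17.33 = 4.8557
df = 4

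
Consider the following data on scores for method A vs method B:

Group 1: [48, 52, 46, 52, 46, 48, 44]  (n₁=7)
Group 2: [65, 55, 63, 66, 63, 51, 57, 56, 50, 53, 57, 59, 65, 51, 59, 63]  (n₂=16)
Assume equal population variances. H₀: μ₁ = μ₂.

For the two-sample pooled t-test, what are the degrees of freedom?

degrees of freedom = 21

df = n₁ + n₂ − 2 = 7 + 16 − 2 = 21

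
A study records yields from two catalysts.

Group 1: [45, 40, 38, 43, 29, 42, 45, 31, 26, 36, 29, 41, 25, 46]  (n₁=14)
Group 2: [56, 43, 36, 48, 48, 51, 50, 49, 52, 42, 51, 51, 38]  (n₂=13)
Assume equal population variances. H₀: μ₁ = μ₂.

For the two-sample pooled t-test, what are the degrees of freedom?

df = n₁ + n₂ − 2 = 14 + 13 − 2 = 25

degrees of freedom = 25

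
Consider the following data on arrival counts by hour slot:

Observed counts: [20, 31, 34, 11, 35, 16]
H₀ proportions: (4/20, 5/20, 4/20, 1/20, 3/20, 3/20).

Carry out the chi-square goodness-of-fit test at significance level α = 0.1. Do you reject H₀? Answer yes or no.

n = 147; E_i = n·p_i = [29.40, 36.75, 29.40, 7.35, 22.05, 22.05]
χ² = (20−29.40)²/29.40 + (31−36.75)²/36.75 + (34−29.40)²/29.40 + (11−7.35)²/7.35 + (35−22.05)²/22.05 + (16−22.05)²/22.05 = 15.7029
df = 5
p-value (upper-tail) = 0.00775
At α=0.1: p < α → reject H₀

reject H₀: yes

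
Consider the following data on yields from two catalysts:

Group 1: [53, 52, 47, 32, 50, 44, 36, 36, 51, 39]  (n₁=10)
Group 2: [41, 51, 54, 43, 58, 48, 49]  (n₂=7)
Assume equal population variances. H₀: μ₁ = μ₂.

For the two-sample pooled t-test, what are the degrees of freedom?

df = n₁ + n₂ − 2 = 10 + 7 − 2 = 15

degrees of freedom = 15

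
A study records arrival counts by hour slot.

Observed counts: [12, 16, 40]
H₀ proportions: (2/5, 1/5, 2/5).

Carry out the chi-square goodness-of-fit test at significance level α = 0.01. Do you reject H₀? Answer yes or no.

reject H₀: yes

n = 68; E_i = n·p_i = [27.20, 13.60, 27.20]
χ² = (12−27.20)²/27.20 + (16−13.60)²/13.60 + (40−27.20)²/27.20 = 14.9412
df = 2
p-value (upper-tail) = 0.00057
At α=0.01: p < α → reject H₀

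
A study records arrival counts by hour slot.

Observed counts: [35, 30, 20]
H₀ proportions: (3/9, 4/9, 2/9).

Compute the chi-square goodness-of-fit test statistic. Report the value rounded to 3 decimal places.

test statistic = 3.235

n = 85; E_i = n·p_i = [28.33, 37.78, 18.89]
χ² = (35−28.33)²/28.33 + (30−37.78)²/37.78 + (20−18.89)²/18.89 = 3.2353
df = 2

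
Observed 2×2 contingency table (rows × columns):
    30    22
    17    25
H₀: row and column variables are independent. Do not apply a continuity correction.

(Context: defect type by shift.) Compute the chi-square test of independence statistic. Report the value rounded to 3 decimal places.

test statistic = 2.755

Row totals [52, 42], col totals [47, 47], n=94
χ² = (30−26.00)²/26.00 + (22−26.00)²/26.00 + (17−21.00)²/21.00 + (25−21.00)²/21.00 = 2.7546
df = 1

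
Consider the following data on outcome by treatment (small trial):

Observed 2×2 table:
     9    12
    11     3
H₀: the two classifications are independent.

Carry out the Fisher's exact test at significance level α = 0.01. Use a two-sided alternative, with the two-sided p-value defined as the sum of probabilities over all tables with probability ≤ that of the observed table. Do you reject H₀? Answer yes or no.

reject H₀: no

Margins: r₁=21, r₂=14, c₁=20, c₂=15, n=35
p_obs = C(21,9)·C(14,11)/C(35,20); sum pmf over tables with pmf ≤ p_obs
p-value (two-sided) = 0.04614
At α=0.01: p ≥ α → fail to reject H₀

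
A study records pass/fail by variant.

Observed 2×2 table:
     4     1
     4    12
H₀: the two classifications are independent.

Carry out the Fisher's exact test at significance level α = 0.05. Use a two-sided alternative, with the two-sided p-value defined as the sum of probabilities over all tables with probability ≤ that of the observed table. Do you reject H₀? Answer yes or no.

Margins: r₁=5, r₂=16, c₁=8, c₂=13, n=21
p_obs = C(5,4)·C(16,4)/C(21,8); sum pmf over tables with pmf ≤ p_obs
p-value (two-sided) = 0.04747
At α=0.05: p < α → reject H₀

reject H₀: yes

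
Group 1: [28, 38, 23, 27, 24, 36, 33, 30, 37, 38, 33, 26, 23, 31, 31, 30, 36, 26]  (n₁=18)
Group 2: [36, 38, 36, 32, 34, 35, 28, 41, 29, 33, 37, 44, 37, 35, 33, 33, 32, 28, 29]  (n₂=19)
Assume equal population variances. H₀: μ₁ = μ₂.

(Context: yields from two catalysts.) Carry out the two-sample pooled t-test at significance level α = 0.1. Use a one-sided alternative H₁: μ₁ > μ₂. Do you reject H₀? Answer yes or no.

x̄₁=30.556, s₁=5.102, n₁=18
x̄₂=34.211, s₂=4.250, n₂=19
s_p² = [17·5.102² + 18·4.250²]/35 = 21.9315
SE = √(s_p²·(1/18+1/19)) = 1.5404
t = (30.556−34.211)/1.5404 = -2.3728
df = 35
p-value (one-sided, H₁ greater) = 0.98836
At α=0.1: p ≥ α → fail to reject H₀

reject H₀: no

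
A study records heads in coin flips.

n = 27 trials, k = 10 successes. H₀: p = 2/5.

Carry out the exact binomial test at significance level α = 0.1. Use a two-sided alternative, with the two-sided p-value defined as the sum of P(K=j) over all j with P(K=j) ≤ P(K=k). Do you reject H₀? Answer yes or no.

reject H₀: no

Exact binomial: n=27, k=10, p₀=2/5=0.4000
P(X=j) = C(n,j)·p₀^j·(1−p₀)^(n−j); p = Σ P(X=j) over j with P(X=j) ≤ P(X=10)
p-value (two-sided) = 0.84573
At α=0.1: p ≥ α → fail to reject H₀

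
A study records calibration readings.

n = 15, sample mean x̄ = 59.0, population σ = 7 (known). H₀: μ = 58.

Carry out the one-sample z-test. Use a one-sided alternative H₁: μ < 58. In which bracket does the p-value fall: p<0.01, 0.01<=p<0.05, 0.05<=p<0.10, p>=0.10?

p-value bracket: p>=0.10

SE = σ/√n = 7/√15 = 1.8074
z = (x̄−μ₀)/SE = (59.0−58)/1.8074 = 0.5533
p-value (one-sided, H₁ less) = 0.70997
→ bracket: p>=0.10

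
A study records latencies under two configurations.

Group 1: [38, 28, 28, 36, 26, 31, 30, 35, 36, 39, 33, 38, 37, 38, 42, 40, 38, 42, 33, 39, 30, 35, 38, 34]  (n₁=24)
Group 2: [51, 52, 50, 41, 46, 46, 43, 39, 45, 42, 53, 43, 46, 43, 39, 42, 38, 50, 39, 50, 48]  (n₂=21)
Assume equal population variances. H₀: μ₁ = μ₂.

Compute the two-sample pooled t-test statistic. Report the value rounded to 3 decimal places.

x̄₁=35.167, s₁=4.469, n₁=24
x̄₂=45.048, s₂=4.685, n₂=21
s_p² = [23·4.469² + 20·4.685²]/43 = 20.8904
SE = √(s_p²·(1/24+1/21)) = 1.3657
t = (35.167−45.048)/1.3657 = -7.2349
df = 43

test statistic = -7.235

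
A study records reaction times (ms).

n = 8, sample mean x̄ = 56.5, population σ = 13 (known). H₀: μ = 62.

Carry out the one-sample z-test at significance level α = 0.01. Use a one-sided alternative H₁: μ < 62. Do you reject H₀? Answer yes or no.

reject H₀: no

SE = σ/√n = 13/√8 = 4.5962
z = (x̄−μ₀)/SE = (56.5−62)/4.5962 = -1.1966
p-value (one-sided, H₁ less) = 0.11572
At α=0.01: p ≥ α → fail to reject H₀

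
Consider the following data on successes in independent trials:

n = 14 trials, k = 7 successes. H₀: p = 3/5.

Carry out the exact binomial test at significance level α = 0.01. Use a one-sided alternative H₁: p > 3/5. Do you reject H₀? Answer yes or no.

reject H₀: no

Exact binomial: n=14, k=7, p₀=3/5=0.6000
P(X≥7) from Σ C(n,i)·p₀^i·(1−p₀)^(n−i)
p-value (one-sided, H₁ greater) = 0.84986
At α=0.01: p ≥ α → fail to reject H₀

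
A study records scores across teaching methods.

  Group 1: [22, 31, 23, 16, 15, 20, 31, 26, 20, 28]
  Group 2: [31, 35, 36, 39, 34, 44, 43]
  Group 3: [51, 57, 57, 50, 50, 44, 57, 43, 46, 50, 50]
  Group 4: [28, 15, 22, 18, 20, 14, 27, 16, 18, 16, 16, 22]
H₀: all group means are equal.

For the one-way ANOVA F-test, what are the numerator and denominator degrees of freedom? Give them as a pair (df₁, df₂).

degrees of freedom = [3, 36]

k = 4 groups, N = 40 total
df = (k−1, N−k) = (4−1, 40−4) = (3, 36)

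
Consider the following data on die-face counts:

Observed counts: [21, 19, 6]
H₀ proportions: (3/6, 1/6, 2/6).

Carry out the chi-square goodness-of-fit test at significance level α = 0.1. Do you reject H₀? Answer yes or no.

n = 46; E_i = n·p_i = [23.00, 7.67, 15.33]
χ² = (21−23.00)²/23.00 + (19−7.67)²/7.67 + (6−15.33)²/15.33 = 22.6087
df = 2
p-value (upper-tail) = 0.00001
At α=0.1: p < α → reject H₀

reject H₀: yes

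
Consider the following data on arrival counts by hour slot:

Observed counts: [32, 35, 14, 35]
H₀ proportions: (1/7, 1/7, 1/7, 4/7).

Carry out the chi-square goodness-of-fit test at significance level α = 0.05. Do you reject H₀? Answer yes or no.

n = 116; E_i = n·p_i = [16.57, 16.57, 16.57, 66.29]
χ² = (32−16.57)²/16.57 + (35−16.57)²/16.57 + (14−16.57)²/16.57 + (35−66.29)²/66.29 = 50.0237
df = 3
p-value (upper-tail) = 0.00000
At α=0.05: p < α → reject H₀

reject H₀: yes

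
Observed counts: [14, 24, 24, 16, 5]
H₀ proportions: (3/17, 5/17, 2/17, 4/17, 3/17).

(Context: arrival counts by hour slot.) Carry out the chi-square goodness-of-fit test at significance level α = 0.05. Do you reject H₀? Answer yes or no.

reject H₀: yes

n = 83; E_i = n·p_i = [14.65, 24.41, 9.76, 19.53, 14.65]
χ² = (14−14.65)²/14.65 + (24−24.41)²/24.41 + (24−9.76)²/9.76 + (16−19.53)²/19.53 + (5−14.65)²/14.65 = 27.7799
df = 4
p-value (upper-tail) = 0.00001
At α=0.05: p < α → reject H₀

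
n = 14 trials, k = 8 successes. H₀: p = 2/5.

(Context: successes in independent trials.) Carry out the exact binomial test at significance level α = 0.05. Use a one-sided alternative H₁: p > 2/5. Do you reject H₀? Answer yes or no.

Exact binomial: n=14, k=8, p₀=2/5=0.4000
P(X≥8) from Σ C(n,i)·p₀^i·(1−p₀)^(n−i)
p-value (one-sided, H₁ greater) = 0.15014
At α=0.05: p ≥ α → fail to reject H₀

reject H₀: no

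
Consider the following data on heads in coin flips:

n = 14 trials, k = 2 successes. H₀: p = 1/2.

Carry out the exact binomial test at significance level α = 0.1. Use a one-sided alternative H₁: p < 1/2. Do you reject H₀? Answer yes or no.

reject H₀: yes

Exact binomial: n=14, k=2, p₀=1/2=0.5000
P(X≤2) from Σ C(n,i)·p₀^i·(1−p₀)^(n−i)
p-value (one-sided, H₁ less) = 0.00647
At α=0.1: p < α → reject H₀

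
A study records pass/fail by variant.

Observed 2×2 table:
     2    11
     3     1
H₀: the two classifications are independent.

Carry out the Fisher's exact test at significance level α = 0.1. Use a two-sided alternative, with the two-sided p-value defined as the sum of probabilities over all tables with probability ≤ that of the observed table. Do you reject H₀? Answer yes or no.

reject H₀: yes

Margins: r₁=13, r₂=4, c₁=5, c₂=12, n=17
p_obs = C(13,2)·C(4,3)/C(17,5); sum pmf over tables with pmf ≤ p_obs
p-value (two-sided) = 0.05252
At α=0.1: p < α → reject H₀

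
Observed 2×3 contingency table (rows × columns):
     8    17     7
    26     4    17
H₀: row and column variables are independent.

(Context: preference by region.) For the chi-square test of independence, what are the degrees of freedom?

degrees of freedom = 2

df = (r−1)(c−1) = (2−1)·(3−1) = 2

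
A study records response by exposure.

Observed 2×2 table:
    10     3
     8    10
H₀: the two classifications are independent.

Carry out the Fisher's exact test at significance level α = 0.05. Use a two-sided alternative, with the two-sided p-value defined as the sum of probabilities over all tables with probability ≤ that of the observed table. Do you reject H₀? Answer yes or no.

Margins: r₁=13, r₂=18, c₁=18, c₂=13, n=31
p_obs = C(13,10)·C(18,8)/C(31,18); sum pmf over tables with pmf ≤ p_obs
p-value (two-sided) = 0.13919
At α=0.05: p ≥ α → fail to reject H₀

reject H₀: no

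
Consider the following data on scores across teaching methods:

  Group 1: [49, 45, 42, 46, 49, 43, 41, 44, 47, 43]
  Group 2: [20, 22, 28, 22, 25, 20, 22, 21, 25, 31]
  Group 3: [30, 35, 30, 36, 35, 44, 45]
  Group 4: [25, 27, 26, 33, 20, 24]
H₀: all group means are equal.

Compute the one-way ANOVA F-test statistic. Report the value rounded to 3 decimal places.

Group means [44.90, 23.60, 36.43, 25.83], grand mean 33.182
SSB = Σnᵢ(x̄ᵢ−x̄)² = 2689.061; SSW = ΣΣ(x−x̄ᵢ)² = 497.848
MSB = 2689.061/3 = 896.3538; MSW = 497.848/29 = 17.1672
F = MSB/MSW = 52.2133
df = (3, 29)

test statistic = 52.213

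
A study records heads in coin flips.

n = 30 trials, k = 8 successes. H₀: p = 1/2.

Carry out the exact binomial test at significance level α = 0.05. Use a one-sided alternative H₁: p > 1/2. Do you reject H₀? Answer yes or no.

Exact binomial: n=30, k=8, p₀=1/2=0.5000
P(X≥8) from Σ C(n,i)·p₀^i·(1−p₀)^(n−i)
p-value (one-sided, H₁ greater) = 0.99739
At α=0.05: p ≥ α → fail to reject H₀

reject H₀: no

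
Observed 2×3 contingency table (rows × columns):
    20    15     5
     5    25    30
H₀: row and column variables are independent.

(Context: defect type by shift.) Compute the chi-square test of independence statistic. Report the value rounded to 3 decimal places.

test statistic = 26.414

Row totals [40, 60], col totals [25, 40, 35], n=100
χ² = (20−10.00)²/10.00 + (15−16.00)²/16.00 + (5−14.00)²/14.00 + (5−15.00)²/15.00 + (25−24.00)²/24.00 + (30−21.00)²/21.00 = 26.4137
df = 2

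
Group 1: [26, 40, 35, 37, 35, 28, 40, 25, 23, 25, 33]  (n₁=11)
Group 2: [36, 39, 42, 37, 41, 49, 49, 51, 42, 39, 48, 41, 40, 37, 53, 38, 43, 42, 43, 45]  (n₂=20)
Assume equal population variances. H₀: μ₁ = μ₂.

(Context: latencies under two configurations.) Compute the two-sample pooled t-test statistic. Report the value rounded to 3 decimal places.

test statistic = -5.473

x̄₁=31.545, s₁=6.330, n₁=11
x̄₂=42.750, s₂=4.930, n₂=20
s_p² = [10·6.330² + 19·4.930²]/29 = 29.7406
SE = √(s_p²·(1/11+1/20)) = 2.0471
t = (31.545−42.750)/2.0471 = -5.4733
df = 29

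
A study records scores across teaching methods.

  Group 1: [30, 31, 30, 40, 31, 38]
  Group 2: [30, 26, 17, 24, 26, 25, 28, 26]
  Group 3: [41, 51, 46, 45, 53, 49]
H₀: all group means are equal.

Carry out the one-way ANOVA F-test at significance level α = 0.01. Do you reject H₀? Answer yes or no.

reject H₀: yes

Group means [33.33, 25.25, 47.50], grand mean 34.350
SSB = Σnᵢ(x̄ᵢ−x̄)² = 1706.217; SSW = ΣΣ(x−x̄ᵢ)² = 296.333
MSB = 1706.217/2 = 853.1083; MSW = 296.333/17 = 17.4314
F = MSB/MSW = 48.9410
df = (2, 17)
p-value (upper-tail) = 0.00000
At α=0.01: p < α → reject H₀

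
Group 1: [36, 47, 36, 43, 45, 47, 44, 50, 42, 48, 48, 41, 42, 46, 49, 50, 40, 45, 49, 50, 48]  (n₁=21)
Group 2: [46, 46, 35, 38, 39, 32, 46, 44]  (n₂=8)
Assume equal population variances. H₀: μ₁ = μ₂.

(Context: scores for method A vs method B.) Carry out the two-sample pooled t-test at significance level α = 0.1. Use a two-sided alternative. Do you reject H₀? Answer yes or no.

reject H₀: yes

x̄₁=45.048, s₁=4.295, n₁=21
x̄₂=40.750, s₂=5.523, n₂=8
s_p² = [20·4.295² + 7·5.523²]/27 = 21.5723
SE = √(s_p²·(1/21+1/8)) = 1.9297
t = (45.048−40.750)/1.9297 = 2.2271
df = 27
p-value (two-sided) = 0.03447
At α=0.1: p < α → reject H₀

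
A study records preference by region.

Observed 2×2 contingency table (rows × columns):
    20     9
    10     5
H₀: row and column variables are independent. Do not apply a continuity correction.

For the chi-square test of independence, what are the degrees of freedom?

df = (r−1)(c−1) = (2−1)·(2−1) = 1

degrees of freedom = 1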